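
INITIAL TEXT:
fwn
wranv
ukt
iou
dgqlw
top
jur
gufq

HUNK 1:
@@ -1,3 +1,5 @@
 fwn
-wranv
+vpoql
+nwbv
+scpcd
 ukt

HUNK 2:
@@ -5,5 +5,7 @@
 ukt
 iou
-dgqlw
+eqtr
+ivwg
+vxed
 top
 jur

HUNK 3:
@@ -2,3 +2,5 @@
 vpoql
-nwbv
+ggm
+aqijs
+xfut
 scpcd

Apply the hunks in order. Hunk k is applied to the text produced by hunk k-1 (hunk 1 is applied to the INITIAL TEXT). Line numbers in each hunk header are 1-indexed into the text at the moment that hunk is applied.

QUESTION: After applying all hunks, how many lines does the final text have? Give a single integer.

Answer: 14

Derivation:
Hunk 1: at line 1 remove [wranv] add [vpoql,nwbv,scpcd] -> 10 lines: fwn vpoql nwbv scpcd ukt iou dgqlw top jur gufq
Hunk 2: at line 5 remove [dgqlw] add [eqtr,ivwg,vxed] -> 12 lines: fwn vpoql nwbv scpcd ukt iou eqtr ivwg vxed top jur gufq
Hunk 3: at line 2 remove [nwbv] add [ggm,aqijs,xfut] -> 14 lines: fwn vpoql ggm aqijs xfut scpcd ukt iou eqtr ivwg vxed top jur gufq
Final line count: 14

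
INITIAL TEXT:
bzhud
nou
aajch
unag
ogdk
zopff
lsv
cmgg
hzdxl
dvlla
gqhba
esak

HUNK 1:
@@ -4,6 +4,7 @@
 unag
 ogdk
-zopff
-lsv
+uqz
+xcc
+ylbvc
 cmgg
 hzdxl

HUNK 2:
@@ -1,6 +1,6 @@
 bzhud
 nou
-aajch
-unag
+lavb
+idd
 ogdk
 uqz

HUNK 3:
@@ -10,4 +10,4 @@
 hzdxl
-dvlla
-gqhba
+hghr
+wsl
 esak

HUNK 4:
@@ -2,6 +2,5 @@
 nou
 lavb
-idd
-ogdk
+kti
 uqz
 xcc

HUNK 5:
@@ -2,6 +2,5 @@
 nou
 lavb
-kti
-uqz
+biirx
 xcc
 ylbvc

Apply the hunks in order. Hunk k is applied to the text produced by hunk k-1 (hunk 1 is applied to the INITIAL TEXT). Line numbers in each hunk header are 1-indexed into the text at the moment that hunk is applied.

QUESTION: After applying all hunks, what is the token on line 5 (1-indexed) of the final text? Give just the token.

Hunk 1: at line 4 remove [zopff,lsv] add [uqz,xcc,ylbvc] -> 13 lines: bzhud nou aajch unag ogdk uqz xcc ylbvc cmgg hzdxl dvlla gqhba esak
Hunk 2: at line 1 remove [aajch,unag] add [lavb,idd] -> 13 lines: bzhud nou lavb idd ogdk uqz xcc ylbvc cmgg hzdxl dvlla gqhba esak
Hunk 3: at line 10 remove [dvlla,gqhba] add [hghr,wsl] -> 13 lines: bzhud nou lavb idd ogdk uqz xcc ylbvc cmgg hzdxl hghr wsl esak
Hunk 4: at line 2 remove [idd,ogdk] add [kti] -> 12 lines: bzhud nou lavb kti uqz xcc ylbvc cmgg hzdxl hghr wsl esak
Hunk 5: at line 2 remove [kti,uqz] add [biirx] -> 11 lines: bzhud nou lavb biirx xcc ylbvc cmgg hzdxl hghr wsl esak
Final line 5: xcc

Answer: xcc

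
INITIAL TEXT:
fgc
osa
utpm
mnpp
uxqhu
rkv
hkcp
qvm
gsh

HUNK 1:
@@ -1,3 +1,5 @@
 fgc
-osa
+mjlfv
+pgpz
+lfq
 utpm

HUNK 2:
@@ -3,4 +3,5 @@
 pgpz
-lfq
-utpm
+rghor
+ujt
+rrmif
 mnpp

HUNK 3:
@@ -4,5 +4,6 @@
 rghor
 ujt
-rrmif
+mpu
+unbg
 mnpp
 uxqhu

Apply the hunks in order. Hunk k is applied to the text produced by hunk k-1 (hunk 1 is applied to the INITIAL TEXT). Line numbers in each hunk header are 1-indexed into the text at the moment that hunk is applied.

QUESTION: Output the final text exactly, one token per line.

Answer: fgc
mjlfv
pgpz
rghor
ujt
mpu
unbg
mnpp
uxqhu
rkv
hkcp
qvm
gsh

Derivation:
Hunk 1: at line 1 remove [osa] add [mjlfv,pgpz,lfq] -> 11 lines: fgc mjlfv pgpz lfq utpm mnpp uxqhu rkv hkcp qvm gsh
Hunk 2: at line 3 remove [lfq,utpm] add [rghor,ujt,rrmif] -> 12 lines: fgc mjlfv pgpz rghor ujt rrmif mnpp uxqhu rkv hkcp qvm gsh
Hunk 3: at line 4 remove [rrmif] add [mpu,unbg] -> 13 lines: fgc mjlfv pgpz rghor ujt mpu unbg mnpp uxqhu rkv hkcp qvm gsh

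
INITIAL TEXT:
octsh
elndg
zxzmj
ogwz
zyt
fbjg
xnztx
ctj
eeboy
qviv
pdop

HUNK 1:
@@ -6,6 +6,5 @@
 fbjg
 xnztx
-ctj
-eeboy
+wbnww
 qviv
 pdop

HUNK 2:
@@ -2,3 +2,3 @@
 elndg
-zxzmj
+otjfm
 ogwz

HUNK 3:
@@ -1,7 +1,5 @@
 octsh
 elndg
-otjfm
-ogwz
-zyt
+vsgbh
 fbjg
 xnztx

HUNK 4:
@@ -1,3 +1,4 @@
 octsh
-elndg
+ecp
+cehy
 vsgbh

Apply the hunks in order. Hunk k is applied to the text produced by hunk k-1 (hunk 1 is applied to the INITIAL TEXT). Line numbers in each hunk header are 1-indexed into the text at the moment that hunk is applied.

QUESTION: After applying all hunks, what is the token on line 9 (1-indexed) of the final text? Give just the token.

Answer: pdop

Derivation:
Hunk 1: at line 6 remove [ctj,eeboy] add [wbnww] -> 10 lines: octsh elndg zxzmj ogwz zyt fbjg xnztx wbnww qviv pdop
Hunk 2: at line 2 remove [zxzmj] add [otjfm] -> 10 lines: octsh elndg otjfm ogwz zyt fbjg xnztx wbnww qviv pdop
Hunk 3: at line 1 remove [otjfm,ogwz,zyt] add [vsgbh] -> 8 lines: octsh elndg vsgbh fbjg xnztx wbnww qviv pdop
Hunk 4: at line 1 remove [elndg] add [ecp,cehy] -> 9 lines: octsh ecp cehy vsgbh fbjg xnztx wbnww qviv pdop
Final line 9: pdop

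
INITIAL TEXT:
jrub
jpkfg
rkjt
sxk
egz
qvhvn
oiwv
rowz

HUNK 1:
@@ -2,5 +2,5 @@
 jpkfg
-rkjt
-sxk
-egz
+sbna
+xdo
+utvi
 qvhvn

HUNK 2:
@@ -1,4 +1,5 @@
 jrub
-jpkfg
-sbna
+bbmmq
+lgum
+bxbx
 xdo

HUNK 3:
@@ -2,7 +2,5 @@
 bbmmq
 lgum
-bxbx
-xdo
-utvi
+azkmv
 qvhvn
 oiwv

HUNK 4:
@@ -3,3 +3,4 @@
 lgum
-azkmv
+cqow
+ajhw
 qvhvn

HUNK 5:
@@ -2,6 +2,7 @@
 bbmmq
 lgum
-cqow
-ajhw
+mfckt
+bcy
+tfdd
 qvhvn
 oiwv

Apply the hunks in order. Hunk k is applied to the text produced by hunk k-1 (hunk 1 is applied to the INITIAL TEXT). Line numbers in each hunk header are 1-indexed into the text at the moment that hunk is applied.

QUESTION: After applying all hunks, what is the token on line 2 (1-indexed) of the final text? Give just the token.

Answer: bbmmq

Derivation:
Hunk 1: at line 2 remove [rkjt,sxk,egz] add [sbna,xdo,utvi] -> 8 lines: jrub jpkfg sbna xdo utvi qvhvn oiwv rowz
Hunk 2: at line 1 remove [jpkfg,sbna] add [bbmmq,lgum,bxbx] -> 9 lines: jrub bbmmq lgum bxbx xdo utvi qvhvn oiwv rowz
Hunk 3: at line 2 remove [bxbx,xdo,utvi] add [azkmv] -> 7 lines: jrub bbmmq lgum azkmv qvhvn oiwv rowz
Hunk 4: at line 3 remove [azkmv] add [cqow,ajhw] -> 8 lines: jrub bbmmq lgum cqow ajhw qvhvn oiwv rowz
Hunk 5: at line 2 remove [cqow,ajhw] add [mfckt,bcy,tfdd] -> 9 lines: jrub bbmmq lgum mfckt bcy tfdd qvhvn oiwv rowz
Final line 2: bbmmq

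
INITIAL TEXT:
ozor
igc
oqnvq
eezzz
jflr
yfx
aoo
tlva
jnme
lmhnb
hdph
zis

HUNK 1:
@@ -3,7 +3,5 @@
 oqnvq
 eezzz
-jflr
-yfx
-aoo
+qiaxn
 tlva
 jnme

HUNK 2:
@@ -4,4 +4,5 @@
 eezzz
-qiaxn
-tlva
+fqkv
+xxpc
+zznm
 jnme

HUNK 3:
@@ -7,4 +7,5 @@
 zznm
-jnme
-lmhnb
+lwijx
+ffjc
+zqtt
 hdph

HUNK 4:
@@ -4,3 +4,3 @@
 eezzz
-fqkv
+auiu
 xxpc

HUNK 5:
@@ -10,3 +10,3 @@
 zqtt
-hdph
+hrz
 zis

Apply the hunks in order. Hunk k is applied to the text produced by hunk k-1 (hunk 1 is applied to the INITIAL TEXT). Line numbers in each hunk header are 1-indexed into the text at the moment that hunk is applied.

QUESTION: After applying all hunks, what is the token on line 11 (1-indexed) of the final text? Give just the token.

Answer: hrz

Derivation:
Hunk 1: at line 3 remove [jflr,yfx,aoo] add [qiaxn] -> 10 lines: ozor igc oqnvq eezzz qiaxn tlva jnme lmhnb hdph zis
Hunk 2: at line 4 remove [qiaxn,tlva] add [fqkv,xxpc,zznm] -> 11 lines: ozor igc oqnvq eezzz fqkv xxpc zznm jnme lmhnb hdph zis
Hunk 3: at line 7 remove [jnme,lmhnb] add [lwijx,ffjc,zqtt] -> 12 lines: ozor igc oqnvq eezzz fqkv xxpc zznm lwijx ffjc zqtt hdph zis
Hunk 4: at line 4 remove [fqkv] add [auiu] -> 12 lines: ozor igc oqnvq eezzz auiu xxpc zznm lwijx ffjc zqtt hdph zis
Hunk 5: at line 10 remove [hdph] add [hrz] -> 12 lines: ozor igc oqnvq eezzz auiu xxpc zznm lwijx ffjc zqtt hrz zis
Final line 11: hrz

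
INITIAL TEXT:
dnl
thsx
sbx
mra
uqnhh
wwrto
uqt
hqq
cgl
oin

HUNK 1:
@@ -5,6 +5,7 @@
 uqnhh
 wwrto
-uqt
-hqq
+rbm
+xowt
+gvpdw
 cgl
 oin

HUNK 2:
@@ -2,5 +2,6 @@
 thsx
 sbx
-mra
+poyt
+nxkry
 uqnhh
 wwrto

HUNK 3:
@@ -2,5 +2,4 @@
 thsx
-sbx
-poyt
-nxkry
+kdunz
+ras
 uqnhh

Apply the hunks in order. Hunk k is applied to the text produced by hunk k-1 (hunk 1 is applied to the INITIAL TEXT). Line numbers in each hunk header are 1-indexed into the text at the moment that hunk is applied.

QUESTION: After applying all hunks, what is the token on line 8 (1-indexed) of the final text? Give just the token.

Answer: xowt

Derivation:
Hunk 1: at line 5 remove [uqt,hqq] add [rbm,xowt,gvpdw] -> 11 lines: dnl thsx sbx mra uqnhh wwrto rbm xowt gvpdw cgl oin
Hunk 2: at line 2 remove [mra] add [poyt,nxkry] -> 12 lines: dnl thsx sbx poyt nxkry uqnhh wwrto rbm xowt gvpdw cgl oin
Hunk 3: at line 2 remove [sbx,poyt,nxkry] add [kdunz,ras] -> 11 lines: dnl thsx kdunz ras uqnhh wwrto rbm xowt gvpdw cgl oin
Final line 8: xowt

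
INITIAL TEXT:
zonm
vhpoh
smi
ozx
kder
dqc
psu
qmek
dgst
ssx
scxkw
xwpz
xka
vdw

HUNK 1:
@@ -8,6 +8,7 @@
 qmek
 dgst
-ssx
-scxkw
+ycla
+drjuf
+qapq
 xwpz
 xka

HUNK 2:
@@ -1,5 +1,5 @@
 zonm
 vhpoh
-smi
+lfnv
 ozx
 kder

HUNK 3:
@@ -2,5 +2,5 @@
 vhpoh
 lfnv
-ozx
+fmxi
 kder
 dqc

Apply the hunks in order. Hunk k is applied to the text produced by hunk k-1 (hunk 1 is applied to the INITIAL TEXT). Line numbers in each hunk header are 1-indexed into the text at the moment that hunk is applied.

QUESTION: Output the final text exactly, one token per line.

Hunk 1: at line 8 remove [ssx,scxkw] add [ycla,drjuf,qapq] -> 15 lines: zonm vhpoh smi ozx kder dqc psu qmek dgst ycla drjuf qapq xwpz xka vdw
Hunk 2: at line 1 remove [smi] add [lfnv] -> 15 lines: zonm vhpoh lfnv ozx kder dqc psu qmek dgst ycla drjuf qapq xwpz xka vdw
Hunk 3: at line 2 remove [ozx] add [fmxi] -> 15 lines: zonm vhpoh lfnv fmxi kder dqc psu qmek dgst ycla drjuf qapq xwpz xka vdw

Answer: zonm
vhpoh
lfnv
fmxi
kder
dqc
psu
qmek
dgst
ycla
drjuf
qapq
xwpz
xka
vdw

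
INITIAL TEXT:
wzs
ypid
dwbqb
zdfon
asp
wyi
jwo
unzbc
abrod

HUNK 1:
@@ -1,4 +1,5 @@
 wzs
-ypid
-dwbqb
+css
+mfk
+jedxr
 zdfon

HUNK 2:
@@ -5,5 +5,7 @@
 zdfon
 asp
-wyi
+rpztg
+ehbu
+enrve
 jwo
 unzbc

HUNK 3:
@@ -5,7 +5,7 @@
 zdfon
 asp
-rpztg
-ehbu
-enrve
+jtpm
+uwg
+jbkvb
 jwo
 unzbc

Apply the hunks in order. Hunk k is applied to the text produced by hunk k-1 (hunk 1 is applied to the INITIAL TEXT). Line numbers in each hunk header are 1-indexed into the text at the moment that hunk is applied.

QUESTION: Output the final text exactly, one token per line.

Answer: wzs
css
mfk
jedxr
zdfon
asp
jtpm
uwg
jbkvb
jwo
unzbc
abrod

Derivation:
Hunk 1: at line 1 remove [ypid,dwbqb] add [css,mfk,jedxr] -> 10 lines: wzs css mfk jedxr zdfon asp wyi jwo unzbc abrod
Hunk 2: at line 5 remove [wyi] add [rpztg,ehbu,enrve] -> 12 lines: wzs css mfk jedxr zdfon asp rpztg ehbu enrve jwo unzbc abrod
Hunk 3: at line 5 remove [rpztg,ehbu,enrve] add [jtpm,uwg,jbkvb] -> 12 lines: wzs css mfk jedxr zdfon asp jtpm uwg jbkvb jwo unzbc abrod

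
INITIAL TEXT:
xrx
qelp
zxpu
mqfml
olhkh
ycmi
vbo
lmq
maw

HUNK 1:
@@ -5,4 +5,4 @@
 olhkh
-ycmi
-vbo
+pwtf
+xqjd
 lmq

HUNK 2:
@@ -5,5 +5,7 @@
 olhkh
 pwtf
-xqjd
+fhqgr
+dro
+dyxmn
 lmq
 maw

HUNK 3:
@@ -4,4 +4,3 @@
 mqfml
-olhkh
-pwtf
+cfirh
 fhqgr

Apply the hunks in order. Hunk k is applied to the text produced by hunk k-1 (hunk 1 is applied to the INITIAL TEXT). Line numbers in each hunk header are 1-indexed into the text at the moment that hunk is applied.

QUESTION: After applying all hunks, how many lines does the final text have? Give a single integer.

Hunk 1: at line 5 remove [ycmi,vbo] add [pwtf,xqjd] -> 9 lines: xrx qelp zxpu mqfml olhkh pwtf xqjd lmq maw
Hunk 2: at line 5 remove [xqjd] add [fhqgr,dro,dyxmn] -> 11 lines: xrx qelp zxpu mqfml olhkh pwtf fhqgr dro dyxmn lmq maw
Hunk 3: at line 4 remove [olhkh,pwtf] add [cfirh] -> 10 lines: xrx qelp zxpu mqfml cfirh fhqgr dro dyxmn lmq maw
Final line count: 10

Answer: 10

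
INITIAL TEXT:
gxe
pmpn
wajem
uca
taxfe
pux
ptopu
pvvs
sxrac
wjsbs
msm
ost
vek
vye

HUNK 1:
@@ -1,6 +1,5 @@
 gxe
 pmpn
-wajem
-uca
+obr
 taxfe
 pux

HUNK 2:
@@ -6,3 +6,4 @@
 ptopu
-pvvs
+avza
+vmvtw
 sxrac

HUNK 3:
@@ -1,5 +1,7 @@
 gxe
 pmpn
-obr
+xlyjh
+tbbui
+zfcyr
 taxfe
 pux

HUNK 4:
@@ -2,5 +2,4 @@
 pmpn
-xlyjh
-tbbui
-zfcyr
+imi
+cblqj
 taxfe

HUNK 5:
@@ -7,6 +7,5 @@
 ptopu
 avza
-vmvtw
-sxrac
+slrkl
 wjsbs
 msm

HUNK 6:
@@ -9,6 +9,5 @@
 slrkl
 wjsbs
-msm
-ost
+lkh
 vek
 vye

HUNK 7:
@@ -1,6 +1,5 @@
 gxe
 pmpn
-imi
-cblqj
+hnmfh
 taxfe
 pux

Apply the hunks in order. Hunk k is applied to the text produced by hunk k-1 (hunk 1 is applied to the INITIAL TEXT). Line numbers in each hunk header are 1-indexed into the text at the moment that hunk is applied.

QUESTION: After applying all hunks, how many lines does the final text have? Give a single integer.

Answer: 12

Derivation:
Hunk 1: at line 1 remove [wajem,uca] add [obr] -> 13 lines: gxe pmpn obr taxfe pux ptopu pvvs sxrac wjsbs msm ost vek vye
Hunk 2: at line 6 remove [pvvs] add [avza,vmvtw] -> 14 lines: gxe pmpn obr taxfe pux ptopu avza vmvtw sxrac wjsbs msm ost vek vye
Hunk 3: at line 1 remove [obr] add [xlyjh,tbbui,zfcyr] -> 16 lines: gxe pmpn xlyjh tbbui zfcyr taxfe pux ptopu avza vmvtw sxrac wjsbs msm ost vek vye
Hunk 4: at line 2 remove [xlyjh,tbbui,zfcyr] add [imi,cblqj] -> 15 lines: gxe pmpn imi cblqj taxfe pux ptopu avza vmvtw sxrac wjsbs msm ost vek vye
Hunk 5: at line 7 remove [vmvtw,sxrac] add [slrkl] -> 14 lines: gxe pmpn imi cblqj taxfe pux ptopu avza slrkl wjsbs msm ost vek vye
Hunk 6: at line 9 remove [msm,ost] add [lkh] -> 13 lines: gxe pmpn imi cblqj taxfe pux ptopu avza slrkl wjsbs lkh vek vye
Hunk 7: at line 1 remove [imi,cblqj] add [hnmfh] -> 12 lines: gxe pmpn hnmfh taxfe pux ptopu avza slrkl wjsbs lkh vek vye
Final line count: 12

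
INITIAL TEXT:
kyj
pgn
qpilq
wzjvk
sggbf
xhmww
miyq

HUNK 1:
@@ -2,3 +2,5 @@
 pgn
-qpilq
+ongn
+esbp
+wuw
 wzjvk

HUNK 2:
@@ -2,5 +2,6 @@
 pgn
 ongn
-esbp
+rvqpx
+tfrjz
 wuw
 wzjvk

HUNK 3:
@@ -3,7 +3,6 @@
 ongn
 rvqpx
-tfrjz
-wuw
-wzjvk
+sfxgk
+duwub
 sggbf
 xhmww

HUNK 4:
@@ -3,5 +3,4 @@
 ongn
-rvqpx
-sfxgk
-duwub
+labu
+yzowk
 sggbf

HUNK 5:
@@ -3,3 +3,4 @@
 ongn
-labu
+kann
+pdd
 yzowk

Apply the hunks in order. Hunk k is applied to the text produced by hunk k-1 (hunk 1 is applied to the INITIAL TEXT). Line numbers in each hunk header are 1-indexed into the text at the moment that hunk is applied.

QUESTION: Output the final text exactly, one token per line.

Answer: kyj
pgn
ongn
kann
pdd
yzowk
sggbf
xhmww
miyq

Derivation:
Hunk 1: at line 2 remove [qpilq] add [ongn,esbp,wuw] -> 9 lines: kyj pgn ongn esbp wuw wzjvk sggbf xhmww miyq
Hunk 2: at line 2 remove [esbp] add [rvqpx,tfrjz] -> 10 lines: kyj pgn ongn rvqpx tfrjz wuw wzjvk sggbf xhmww miyq
Hunk 3: at line 3 remove [tfrjz,wuw,wzjvk] add [sfxgk,duwub] -> 9 lines: kyj pgn ongn rvqpx sfxgk duwub sggbf xhmww miyq
Hunk 4: at line 3 remove [rvqpx,sfxgk,duwub] add [labu,yzowk] -> 8 lines: kyj pgn ongn labu yzowk sggbf xhmww miyq
Hunk 5: at line 3 remove [labu] add [kann,pdd] -> 9 lines: kyj pgn ongn kann pdd yzowk sggbf xhmww miyq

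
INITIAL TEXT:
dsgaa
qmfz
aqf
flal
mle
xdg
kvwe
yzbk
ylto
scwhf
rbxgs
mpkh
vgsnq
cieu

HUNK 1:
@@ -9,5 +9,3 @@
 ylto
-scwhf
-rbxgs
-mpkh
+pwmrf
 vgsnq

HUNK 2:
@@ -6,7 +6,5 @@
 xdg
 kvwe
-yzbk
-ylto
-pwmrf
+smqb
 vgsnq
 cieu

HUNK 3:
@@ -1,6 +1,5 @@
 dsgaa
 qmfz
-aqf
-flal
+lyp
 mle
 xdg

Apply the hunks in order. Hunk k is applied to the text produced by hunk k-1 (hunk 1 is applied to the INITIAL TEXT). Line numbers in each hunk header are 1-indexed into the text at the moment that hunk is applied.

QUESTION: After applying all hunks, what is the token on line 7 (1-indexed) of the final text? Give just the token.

Answer: smqb

Derivation:
Hunk 1: at line 9 remove [scwhf,rbxgs,mpkh] add [pwmrf] -> 12 lines: dsgaa qmfz aqf flal mle xdg kvwe yzbk ylto pwmrf vgsnq cieu
Hunk 2: at line 6 remove [yzbk,ylto,pwmrf] add [smqb] -> 10 lines: dsgaa qmfz aqf flal mle xdg kvwe smqb vgsnq cieu
Hunk 3: at line 1 remove [aqf,flal] add [lyp] -> 9 lines: dsgaa qmfz lyp mle xdg kvwe smqb vgsnq cieu
Final line 7: smqb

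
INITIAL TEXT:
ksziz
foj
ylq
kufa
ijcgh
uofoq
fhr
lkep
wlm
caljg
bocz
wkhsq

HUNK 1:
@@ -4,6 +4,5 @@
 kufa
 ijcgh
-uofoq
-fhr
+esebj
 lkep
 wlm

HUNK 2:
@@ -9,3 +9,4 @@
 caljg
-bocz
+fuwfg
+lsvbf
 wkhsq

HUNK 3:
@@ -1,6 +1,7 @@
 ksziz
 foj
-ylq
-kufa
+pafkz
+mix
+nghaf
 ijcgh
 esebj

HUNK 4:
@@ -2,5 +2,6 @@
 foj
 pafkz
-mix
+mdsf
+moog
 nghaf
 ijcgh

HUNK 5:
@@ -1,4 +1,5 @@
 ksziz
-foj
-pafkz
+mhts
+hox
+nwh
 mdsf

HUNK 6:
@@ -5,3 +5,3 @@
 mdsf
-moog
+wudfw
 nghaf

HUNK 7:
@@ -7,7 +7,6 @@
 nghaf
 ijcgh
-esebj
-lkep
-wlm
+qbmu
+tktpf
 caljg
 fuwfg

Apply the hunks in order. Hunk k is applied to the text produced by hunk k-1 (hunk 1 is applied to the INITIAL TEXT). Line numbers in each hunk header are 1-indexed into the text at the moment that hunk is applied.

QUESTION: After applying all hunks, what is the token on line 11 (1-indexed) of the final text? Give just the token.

Answer: caljg

Derivation:
Hunk 1: at line 4 remove [uofoq,fhr] add [esebj] -> 11 lines: ksziz foj ylq kufa ijcgh esebj lkep wlm caljg bocz wkhsq
Hunk 2: at line 9 remove [bocz] add [fuwfg,lsvbf] -> 12 lines: ksziz foj ylq kufa ijcgh esebj lkep wlm caljg fuwfg lsvbf wkhsq
Hunk 3: at line 1 remove [ylq,kufa] add [pafkz,mix,nghaf] -> 13 lines: ksziz foj pafkz mix nghaf ijcgh esebj lkep wlm caljg fuwfg lsvbf wkhsq
Hunk 4: at line 2 remove [mix] add [mdsf,moog] -> 14 lines: ksziz foj pafkz mdsf moog nghaf ijcgh esebj lkep wlm caljg fuwfg lsvbf wkhsq
Hunk 5: at line 1 remove [foj,pafkz] add [mhts,hox,nwh] -> 15 lines: ksziz mhts hox nwh mdsf moog nghaf ijcgh esebj lkep wlm caljg fuwfg lsvbf wkhsq
Hunk 6: at line 5 remove [moog] add [wudfw] -> 15 lines: ksziz mhts hox nwh mdsf wudfw nghaf ijcgh esebj lkep wlm caljg fuwfg lsvbf wkhsq
Hunk 7: at line 7 remove [esebj,lkep,wlm] add [qbmu,tktpf] -> 14 lines: ksziz mhts hox nwh mdsf wudfw nghaf ijcgh qbmu tktpf caljg fuwfg lsvbf wkhsq
Final line 11: caljg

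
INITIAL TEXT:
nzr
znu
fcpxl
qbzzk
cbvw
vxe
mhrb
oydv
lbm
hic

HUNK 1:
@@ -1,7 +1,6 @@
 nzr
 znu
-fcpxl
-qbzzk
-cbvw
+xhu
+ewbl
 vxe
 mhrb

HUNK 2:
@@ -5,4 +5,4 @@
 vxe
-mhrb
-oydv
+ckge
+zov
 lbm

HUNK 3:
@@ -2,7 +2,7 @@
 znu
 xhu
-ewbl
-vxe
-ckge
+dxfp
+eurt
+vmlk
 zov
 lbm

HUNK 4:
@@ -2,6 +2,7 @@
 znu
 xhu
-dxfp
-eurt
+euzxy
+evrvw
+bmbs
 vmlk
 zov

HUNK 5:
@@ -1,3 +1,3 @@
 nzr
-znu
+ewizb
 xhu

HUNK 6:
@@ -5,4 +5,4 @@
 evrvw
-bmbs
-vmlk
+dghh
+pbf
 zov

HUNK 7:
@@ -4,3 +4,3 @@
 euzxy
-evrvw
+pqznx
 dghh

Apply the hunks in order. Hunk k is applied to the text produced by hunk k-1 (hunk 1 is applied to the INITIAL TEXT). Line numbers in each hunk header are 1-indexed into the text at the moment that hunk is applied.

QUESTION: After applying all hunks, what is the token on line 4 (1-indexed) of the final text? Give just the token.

Hunk 1: at line 1 remove [fcpxl,qbzzk,cbvw] add [xhu,ewbl] -> 9 lines: nzr znu xhu ewbl vxe mhrb oydv lbm hic
Hunk 2: at line 5 remove [mhrb,oydv] add [ckge,zov] -> 9 lines: nzr znu xhu ewbl vxe ckge zov lbm hic
Hunk 3: at line 2 remove [ewbl,vxe,ckge] add [dxfp,eurt,vmlk] -> 9 lines: nzr znu xhu dxfp eurt vmlk zov lbm hic
Hunk 4: at line 2 remove [dxfp,eurt] add [euzxy,evrvw,bmbs] -> 10 lines: nzr znu xhu euzxy evrvw bmbs vmlk zov lbm hic
Hunk 5: at line 1 remove [znu] add [ewizb] -> 10 lines: nzr ewizb xhu euzxy evrvw bmbs vmlk zov lbm hic
Hunk 6: at line 5 remove [bmbs,vmlk] add [dghh,pbf] -> 10 lines: nzr ewizb xhu euzxy evrvw dghh pbf zov lbm hic
Hunk 7: at line 4 remove [evrvw] add [pqznx] -> 10 lines: nzr ewizb xhu euzxy pqznx dghh pbf zov lbm hic
Final line 4: euzxy

Answer: euzxy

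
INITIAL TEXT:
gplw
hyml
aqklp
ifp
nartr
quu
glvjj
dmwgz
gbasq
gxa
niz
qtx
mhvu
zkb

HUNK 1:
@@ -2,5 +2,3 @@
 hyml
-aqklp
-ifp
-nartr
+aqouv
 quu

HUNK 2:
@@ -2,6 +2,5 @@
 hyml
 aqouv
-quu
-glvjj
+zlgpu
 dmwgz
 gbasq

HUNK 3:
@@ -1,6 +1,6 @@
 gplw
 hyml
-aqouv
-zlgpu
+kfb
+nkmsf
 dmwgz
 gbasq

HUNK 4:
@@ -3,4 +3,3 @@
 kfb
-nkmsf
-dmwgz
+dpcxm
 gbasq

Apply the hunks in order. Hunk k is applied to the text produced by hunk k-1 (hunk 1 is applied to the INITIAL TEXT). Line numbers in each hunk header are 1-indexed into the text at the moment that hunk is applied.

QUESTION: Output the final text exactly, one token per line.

Answer: gplw
hyml
kfb
dpcxm
gbasq
gxa
niz
qtx
mhvu
zkb

Derivation:
Hunk 1: at line 2 remove [aqklp,ifp,nartr] add [aqouv] -> 12 lines: gplw hyml aqouv quu glvjj dmwgz gbasq gxa niz qtx mhvu zkb
Hunk 2: at line 2 remove [quu,glvjj] add [zlgpu] -> 11 lines: gplw hyml aqouv zlgpu dmwgz gbasq gxa niz qtx mhvu zkb
Hunk 3: at line 1 remove [aqouv,zlgpu] add [kfb,nkmsf] -> 11 lines: gplw hyml kfb nkmsf dmwgz gbasq gxa niz qtx mhvu zkb
Hunk 4: at line 3 remove [nkmsf,dmwgz] add [dpcxm] -> 10 lines: gplw hyml kfb dpcxm gbasq gxa niz qtx mhvu zkb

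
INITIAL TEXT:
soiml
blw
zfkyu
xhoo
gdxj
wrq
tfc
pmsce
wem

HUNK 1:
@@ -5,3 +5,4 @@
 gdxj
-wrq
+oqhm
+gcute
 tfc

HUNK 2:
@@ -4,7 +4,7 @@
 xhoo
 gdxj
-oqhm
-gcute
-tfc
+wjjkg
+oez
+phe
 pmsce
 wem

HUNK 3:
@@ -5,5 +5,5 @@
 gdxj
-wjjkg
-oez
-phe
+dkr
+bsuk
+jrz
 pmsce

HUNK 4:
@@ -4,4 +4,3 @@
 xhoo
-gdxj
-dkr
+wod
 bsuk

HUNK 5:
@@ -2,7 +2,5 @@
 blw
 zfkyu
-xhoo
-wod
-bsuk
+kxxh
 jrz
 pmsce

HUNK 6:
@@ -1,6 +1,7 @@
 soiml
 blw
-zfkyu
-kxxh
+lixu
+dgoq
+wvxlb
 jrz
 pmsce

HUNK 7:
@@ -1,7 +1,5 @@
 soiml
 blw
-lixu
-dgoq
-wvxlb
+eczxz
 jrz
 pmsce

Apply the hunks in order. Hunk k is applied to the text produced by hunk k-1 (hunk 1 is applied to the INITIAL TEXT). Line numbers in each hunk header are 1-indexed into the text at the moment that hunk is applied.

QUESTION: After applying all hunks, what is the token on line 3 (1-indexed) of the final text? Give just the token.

Answer: eczxz

Derivation:
Hunk 1: at line 5 remove [wrq] add [oqhm,gcute] -> 10 lines: soiml blw zfkyu xhoo gdxj oqhm gcute tfc pmsce wem
Hunk 2: at line 4 remove [oqhm,gcute,tfc] add [wjjkg,oez,phe] -> 10 lines: soiml blw zfkyu xhoo gdxj wjjkg oez phe pmsce wem
Hunk 3: at line 5 remove [wjjkg,oez,phe] add [dkr,bsuk,jrz] -> 10 lines: soiml blw zfkyu xhoo gdxj dkr bsuk jrz pmsce wem
Hunk 4: at line 4 remove [gdxj,dkr] add [wod] -> 9 lines: soiml blw zfkyu xhoo wod bsuk jrz pmsce wem
Hunk 5: at line 2 remove [xhoo,wod,bsuk] add [kxxh] -> 7 lines: soiml blw zfkyu kxxh jrz pmsce wem
Hunk 6: at line 1 remove [zfkyu,kxxh] add [lixu,dgoq,wvxlb] -> 8 lines: soiml blw lixu dgoq wvxlb jrz pmsce wem
Hunk 7: at line 1 remove [lixu,dgoq,wvxlb] add [eczxz] -> 6 lines: soiml blw eczxz jrz pmsce wem
Final line 3: eczxz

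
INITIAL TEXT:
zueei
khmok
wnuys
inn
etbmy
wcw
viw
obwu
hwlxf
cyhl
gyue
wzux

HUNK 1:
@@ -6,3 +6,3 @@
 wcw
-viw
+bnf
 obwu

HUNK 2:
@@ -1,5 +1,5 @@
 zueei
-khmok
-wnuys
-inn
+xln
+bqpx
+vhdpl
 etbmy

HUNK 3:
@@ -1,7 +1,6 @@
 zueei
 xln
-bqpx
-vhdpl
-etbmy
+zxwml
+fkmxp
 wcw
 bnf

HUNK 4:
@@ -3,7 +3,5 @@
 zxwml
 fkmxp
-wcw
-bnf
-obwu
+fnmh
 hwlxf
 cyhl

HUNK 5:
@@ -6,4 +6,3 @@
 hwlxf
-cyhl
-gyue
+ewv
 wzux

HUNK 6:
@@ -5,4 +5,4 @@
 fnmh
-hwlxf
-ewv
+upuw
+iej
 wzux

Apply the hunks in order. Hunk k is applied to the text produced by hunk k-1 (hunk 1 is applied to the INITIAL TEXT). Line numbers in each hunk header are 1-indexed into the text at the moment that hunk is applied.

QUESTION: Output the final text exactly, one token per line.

Answer: zueei
xln
zxwml
fkmxp
fnmh
upuw
iej
wzux

Derivation:
Hunk 1: at line 6 remove [viw] add [bnf] -> 12 lines: zueei khmok wnuys inn etbmy wcw bnf obwu hwlxf cyhl gyue wzux
Hunk 2: at line 1 remove [khmok,wnuys,inn] add [xln,bqpx,vhdpl] -> 12 lines: zueei xln bqpx vhdpl etbmy wcw bnf obwu hwlxf cyhl gyue wzux
Hunk 3: at line 1 remove [bqpx,vhdpl,etbmy] add [zxwml,fkmxp] -> 11 lines: zueei xln zxwml fkmxp wcw bnf obwu hwlxf cyhl gyue wzux
Hunk 4: at line 3 remove [wcw,bnf,obwu] add [fnmh] -> 9 lines: zueei xln zxwml fkmxp fnmh hwlxf cyhl gyue wzux
Hunk 5: at line 6 remove [cyhl,gyue] add [ewv] -> 8 lines: zueei xln zxwml fkmxp fnmh hwlxf ewv wzux
Hunk 6: at line 5 remove [hwlxf,ewv] add [upuw,iej] -> 8 lines: zueei xln zxwml fkmxp fnmh upuw iej wzux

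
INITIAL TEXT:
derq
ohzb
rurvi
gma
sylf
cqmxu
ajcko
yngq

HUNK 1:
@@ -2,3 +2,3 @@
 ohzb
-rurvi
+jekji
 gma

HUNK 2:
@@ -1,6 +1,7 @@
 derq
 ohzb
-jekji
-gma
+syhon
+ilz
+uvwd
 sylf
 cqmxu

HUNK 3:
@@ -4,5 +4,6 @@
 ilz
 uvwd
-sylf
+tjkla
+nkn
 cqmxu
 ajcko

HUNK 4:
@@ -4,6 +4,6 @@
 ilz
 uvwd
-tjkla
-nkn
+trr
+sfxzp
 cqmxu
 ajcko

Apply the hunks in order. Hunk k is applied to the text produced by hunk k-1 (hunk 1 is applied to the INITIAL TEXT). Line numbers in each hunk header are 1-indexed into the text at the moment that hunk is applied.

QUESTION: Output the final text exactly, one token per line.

Answer: derq
ohzb
syhon
ilz
uvwd
trr
sfxzp
cqmxu
ajcko
yngq

Derivation:
Hunk 1: at line 2 remove [rurvi] add [jekji] -> 8 lines: derq ohzb jekji gma sylf cqmxu ajcko yngq
Hunk 2: at line 1 remove [jekji,gma] add [syhon,ilz,uvwd] -> 9 lines: derq ohzb syhon ilz uvwd sylf cqmxu ajcko yngq
Hunk 3: at line 4 remove [sylf] add [tjkla,nkn] -> 10 lines: derq ohzb syhon ilz uvwd tjkla nkn cqmxu ajcko yngq
Hunk 4: at line 4 remove [tjkla,nkn] add [trr,sfxzp] -> 10 lines: derq ohzb syhon ilz uvwd trr sfxzp cqmxu ajcko yngq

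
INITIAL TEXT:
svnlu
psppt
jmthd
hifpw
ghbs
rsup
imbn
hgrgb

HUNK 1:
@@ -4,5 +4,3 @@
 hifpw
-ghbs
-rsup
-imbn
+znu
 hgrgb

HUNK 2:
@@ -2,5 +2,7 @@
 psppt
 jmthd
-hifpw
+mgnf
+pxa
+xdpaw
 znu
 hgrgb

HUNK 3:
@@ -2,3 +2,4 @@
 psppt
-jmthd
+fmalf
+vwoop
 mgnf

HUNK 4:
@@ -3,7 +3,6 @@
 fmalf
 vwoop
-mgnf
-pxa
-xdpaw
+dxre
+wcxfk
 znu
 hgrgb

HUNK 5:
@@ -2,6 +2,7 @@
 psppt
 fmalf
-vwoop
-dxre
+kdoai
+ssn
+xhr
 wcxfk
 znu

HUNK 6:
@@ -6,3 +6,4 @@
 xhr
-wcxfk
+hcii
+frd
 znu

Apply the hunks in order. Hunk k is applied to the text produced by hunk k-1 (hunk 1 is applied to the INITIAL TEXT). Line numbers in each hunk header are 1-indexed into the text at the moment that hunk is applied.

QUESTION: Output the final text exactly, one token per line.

Answer: svnlu
psppt
fmalf
kdoai
ssn
xhr
hcii
frd
znu
hgrgb

Derivation:
Hunk 1: at line 4 remove [ghbs,rsup,imbn] add [znu] -> 6 lines: svnlu psppt jmthd hifpw znu hgrgb
Hunk 2: at line 2 remove [hifpw] add [mgnf,pxa,xdpaw] -> 8 lines: svnlu psppt jmthd mgnf pxa xdpaw znu hgrgb
Hunk 3: at line 2 remove [jmthd] add [fmalf,vwoop] -> 9 lines: svnlu psppt fmalf vwoop mgnf pxa xdpaw znu hgrgb
Hunk 4: at line 3 remove [mgnf,pxa,xdpaw] add [dxre,wcxfk] -> 8 lines: svnlu psppt fmalf vwoop dxre wcxfk znu hgrgb
Hunk 5: at line 2 remove [vwoop,dxre] add [kdoai,ssn,xhr] -> 9 lines: svnlu psppt fmalf kdoai ssn xhr wcxfk znu hgrgb
Hunk 6: at line 6 remove [wcxfk] add [hcii,frd] -> 10 lines: svnlu psppt fmalf kdoai ssn xhr hcii frd znu hgrgb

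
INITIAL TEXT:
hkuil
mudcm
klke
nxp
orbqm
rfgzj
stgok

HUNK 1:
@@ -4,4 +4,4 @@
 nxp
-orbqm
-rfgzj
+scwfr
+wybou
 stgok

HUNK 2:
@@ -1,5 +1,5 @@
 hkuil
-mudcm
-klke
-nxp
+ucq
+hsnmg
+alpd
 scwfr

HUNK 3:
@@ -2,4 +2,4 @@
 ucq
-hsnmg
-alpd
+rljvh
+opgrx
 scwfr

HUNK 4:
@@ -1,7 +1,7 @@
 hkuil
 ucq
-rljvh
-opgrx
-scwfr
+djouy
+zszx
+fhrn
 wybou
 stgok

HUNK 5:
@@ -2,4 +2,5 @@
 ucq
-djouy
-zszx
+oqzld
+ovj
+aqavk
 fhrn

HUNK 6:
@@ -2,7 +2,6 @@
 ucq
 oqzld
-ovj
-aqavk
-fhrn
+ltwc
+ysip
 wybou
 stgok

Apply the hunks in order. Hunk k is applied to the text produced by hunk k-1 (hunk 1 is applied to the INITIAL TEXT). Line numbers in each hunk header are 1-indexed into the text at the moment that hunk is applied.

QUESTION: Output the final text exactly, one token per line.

Hunk 1: at line 4 remove [orbqm,rfgzj] add [scwfr,wybou] -> 7 lines: hkuil mudcm klke nxp scwfr wybou stgok
Hunk 2: at line 1 remove [mudcm,klke,nxp] add [ucq,hsnmg,alpd] -> 7 lines: hkuil ucq hsnmg alpd scwfr wybou stgok
Hunk 3: at line 2 remove [hsnmg,alpd] add [rljvh,opgrx] -> 7 lines: hkuil ucq rljvh opgrx scwfr wybou stgok
Hunk 4: at line 1 remove [rljvh,opgrx,scwfr] add [djouy,zszx,fhrn] -> 7 lines: hkuil ucq djouy zszx fhrn wybou stgok
Hunk 5: at line 2 remove [djouy,zszx] add [oqzld,ovj,aqavk] -> 8 lines: hkuil ucq oqzld ovj aqavk fhrn wybou stgok
Hunk 6: at line 2 remove [ovj,aqavk,fhrn] add [ltwc,ysip] -> 7 lines: hkuil ucq oqzld ltwc ysip wybou stgok

Answer: hkuil
ucq
oqzld
ltwc
ysip
wybou
stgok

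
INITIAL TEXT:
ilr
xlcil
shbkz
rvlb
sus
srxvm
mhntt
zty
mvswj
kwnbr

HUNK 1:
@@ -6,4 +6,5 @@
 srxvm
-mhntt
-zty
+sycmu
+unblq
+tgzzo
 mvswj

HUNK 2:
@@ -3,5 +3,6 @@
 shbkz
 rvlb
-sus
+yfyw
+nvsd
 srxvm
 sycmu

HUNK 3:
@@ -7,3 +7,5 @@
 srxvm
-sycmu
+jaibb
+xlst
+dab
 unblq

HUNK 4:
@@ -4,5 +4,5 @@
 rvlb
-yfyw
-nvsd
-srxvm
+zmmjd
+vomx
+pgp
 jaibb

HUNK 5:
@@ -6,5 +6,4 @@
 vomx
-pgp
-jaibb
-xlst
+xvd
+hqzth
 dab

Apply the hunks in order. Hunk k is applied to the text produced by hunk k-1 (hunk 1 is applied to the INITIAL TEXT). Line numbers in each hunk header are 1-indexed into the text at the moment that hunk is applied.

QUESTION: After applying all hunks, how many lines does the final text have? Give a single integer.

Hunk 1: at line 6 remove [mhntt,zty] add [sycmu,unblq,tgzzo] -> 11 lines: ilr xlcil shbkz rvlb sus srxvm sycmu unblq tgzzo mvswj kwnbr
Hunk 2: at line 3 remove [sus] add [yfyw,nvsd] -> 12 lines: ilr xlcil shbkz rvlb yfyw nvsd srxvm sycmu unblq tgzzo mvswj kwnbr
Hunk 3: at line 7 remove [sycmu] add [jaibb,xlst,dab] -> 14 lines: ilr xlcil shbkz rvlb yfyw nvsd srxvm jaibb xlst dab unblq tgzzo mvswj kwnbr
Hunk 4: at line 4 remove [yfyw,nvsd,srxvm] add [zmmjd,vomx,pgp] -> 14 lines: ilr xlcil shbkz rvlb zmmjd vomx pgp jaibb xlst dab unblq tgzzo mvswj kwnbr
Hunk 5: at line 6 remove [pgp,jaibb,xlst] add [xvd,hqzth] -> 13 lines: ilr xlcil shbkz rvlb zmmjd vomx xvd hqzth dab unblq tgzzo mvswj kwnbr
Final line count: 13

Answer: 13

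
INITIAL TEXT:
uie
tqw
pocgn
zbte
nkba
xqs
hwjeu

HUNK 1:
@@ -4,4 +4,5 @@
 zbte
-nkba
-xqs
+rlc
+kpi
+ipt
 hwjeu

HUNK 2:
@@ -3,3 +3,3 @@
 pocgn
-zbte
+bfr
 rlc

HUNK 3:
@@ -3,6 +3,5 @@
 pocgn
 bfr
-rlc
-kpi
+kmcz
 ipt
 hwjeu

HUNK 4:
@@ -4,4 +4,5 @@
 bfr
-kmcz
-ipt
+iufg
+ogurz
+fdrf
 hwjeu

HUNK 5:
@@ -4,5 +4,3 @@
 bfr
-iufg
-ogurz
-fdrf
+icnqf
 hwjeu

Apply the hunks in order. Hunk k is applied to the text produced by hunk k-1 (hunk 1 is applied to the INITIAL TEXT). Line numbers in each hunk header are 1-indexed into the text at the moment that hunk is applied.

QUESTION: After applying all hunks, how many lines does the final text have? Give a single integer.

Hunk 1: at line 4 remove [nkba,xqs] add [rlc,kpi,ipt] -> 8 lines: uie tqw pocgn zbte rlc kpi ipt hwjeu
Hunk 2: at line 3 remove [zbte] add [bfr] -> 8 lines: uie tqw pocgn bfr rlc kpi ipt hwjeu
Hunk 3: at line 3 remove [rlc,kpi] add [kmcz] -> 7 lines: uie tqw pocgn bfr kmcz ipt hwjeu
Hunk 4: at line 4 remove [kmcz,ipt] add [iufg,ogurz,fdrf] -> 8 lines: uie tqw pocgn bfr iufg ogurz fdrf hwjeu
Hunk 5: at line 4 remove [iufg,ogurz,fdrf] add [icnqf] -> 6 lines: uie tqw pocgn bfr icnqf hwjeu
Final line count: 6

Answer: 6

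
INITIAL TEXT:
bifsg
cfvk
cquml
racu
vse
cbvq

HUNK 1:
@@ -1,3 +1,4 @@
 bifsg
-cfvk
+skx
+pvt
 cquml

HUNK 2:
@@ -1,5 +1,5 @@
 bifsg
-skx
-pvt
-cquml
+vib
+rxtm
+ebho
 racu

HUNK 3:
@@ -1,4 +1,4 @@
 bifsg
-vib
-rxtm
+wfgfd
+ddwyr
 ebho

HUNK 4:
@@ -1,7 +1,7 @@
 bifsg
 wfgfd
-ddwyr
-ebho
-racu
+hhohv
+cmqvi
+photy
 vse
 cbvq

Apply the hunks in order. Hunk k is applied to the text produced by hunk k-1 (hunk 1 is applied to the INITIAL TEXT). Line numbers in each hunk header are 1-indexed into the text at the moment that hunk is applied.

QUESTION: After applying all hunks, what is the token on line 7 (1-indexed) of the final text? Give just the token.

Hunk 1: at line 1 remove [cfvk] add [skx,pvt] -> 7 lines: bifsg skx pvt cquml racu vse cbvq
Hunk 2: at line 1 remove [skx,pvt,cquml] add [vib,rxtm,ebho] -> 7 lines: bifsg vib rxtm ebho racu vse cbvq
Hunk 3: at line 1 remove [vib,rxtm] add [wfgfd,ddwyr] -> 7 lines: bifsg wfgfd ddwyr ebho racu vse cbvq
Hunk 4: at line 1 remove [ddwyr,ebho,racu] add [hhohv,cmqvi,photy] -> 7 lines: bifsg wfgfd hhohv cmqvi photy vse cbvq
Final line 7: cbvq

Answer: cbvq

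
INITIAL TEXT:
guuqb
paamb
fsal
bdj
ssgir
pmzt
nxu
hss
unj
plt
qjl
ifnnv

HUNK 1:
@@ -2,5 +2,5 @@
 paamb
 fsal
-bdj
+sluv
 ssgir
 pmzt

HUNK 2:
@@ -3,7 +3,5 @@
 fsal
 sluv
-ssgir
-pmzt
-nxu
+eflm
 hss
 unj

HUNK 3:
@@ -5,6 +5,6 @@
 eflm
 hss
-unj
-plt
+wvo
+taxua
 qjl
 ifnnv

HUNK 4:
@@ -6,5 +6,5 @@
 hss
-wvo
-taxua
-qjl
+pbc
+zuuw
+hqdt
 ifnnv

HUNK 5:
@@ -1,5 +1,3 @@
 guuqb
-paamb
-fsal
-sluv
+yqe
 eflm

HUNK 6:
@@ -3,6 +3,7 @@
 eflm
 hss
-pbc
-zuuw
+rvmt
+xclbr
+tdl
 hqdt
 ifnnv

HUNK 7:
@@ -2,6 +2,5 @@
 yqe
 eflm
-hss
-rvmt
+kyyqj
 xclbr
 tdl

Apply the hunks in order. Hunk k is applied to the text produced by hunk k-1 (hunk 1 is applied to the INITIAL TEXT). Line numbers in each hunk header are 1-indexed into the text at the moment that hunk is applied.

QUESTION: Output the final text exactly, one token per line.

Answer: guuqb
yqe
eflm
kyyqj
xclbr
tdl
hqdt
ifnnv

Derivation:
Hunk 1: at line 2 remove [bdj] add [sluv] -> 12 lines: guuqb paamb fsal sluv ssgir pmzt nxu hss unj plt qjl ifnnv
Hunk 2: at line 3 remove [ssgir,pmzt,nxu] add [eflm] -> 10 lines: guuqb paamb fsal sluv eflm hss unj plt qjl ifnnv
Hunk 3: at line 5 remove [unj,plt] add [wvo,taxua] -> 10 lines: guuqb paamb fsal sluv eflm hss wvo taxua qjl ifnnv
Hunk 4: at line 6 remove [wvo,taxua,qjl] add [pbc,zuuw,hqdt] -> 10 lines: guuqb paamb fsal sluv eflm hss pbc zuuw hqdt ifnnv
Hunk 5: at line 1 remove [paamb,fsal,sluv] add [yqe] -> 8 lines: guuqb yqe eflm hss pbc zuuw hqdt ifnnv
Hunk 6: at line 3 remove [pbc,zuuw] add [rvmt,xclbr,tdl] -> 9 lines: guuqb yqe eflm hss rvmt xclbr tdl hqdt ifnnv
Hunk 7: at line 2 remove [hss,rvmt] add [kyyqj] -> 8 lines: guuqb yqe eflm kyyqj xclbr tdl hqdt ifnnv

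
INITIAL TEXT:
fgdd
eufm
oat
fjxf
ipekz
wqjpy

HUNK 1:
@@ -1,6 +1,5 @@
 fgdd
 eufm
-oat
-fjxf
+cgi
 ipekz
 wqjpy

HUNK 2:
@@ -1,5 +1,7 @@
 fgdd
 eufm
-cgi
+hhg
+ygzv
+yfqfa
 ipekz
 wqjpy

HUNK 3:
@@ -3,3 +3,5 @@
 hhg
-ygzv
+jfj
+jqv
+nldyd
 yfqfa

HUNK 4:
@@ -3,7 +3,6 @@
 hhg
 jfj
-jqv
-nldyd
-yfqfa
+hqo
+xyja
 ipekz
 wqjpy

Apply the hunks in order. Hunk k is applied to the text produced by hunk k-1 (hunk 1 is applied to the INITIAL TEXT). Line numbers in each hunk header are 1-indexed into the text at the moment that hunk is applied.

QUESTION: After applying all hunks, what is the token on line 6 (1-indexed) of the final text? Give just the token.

Hunk 1: at line 1 remove [oat,fjxf] add [cgi] -> 5 lines: fgdd eufm cgi ipekz wqjpy
Hunk 2: at line 1 remove [cgi] add [hhg,ygzv,yfqfa] -> 7 lines: fgdd eufm hhg ygzv yfqfa ipekz wqjpy
Hunk 3: at line 3 remove [ygzv] add [jfj,jqv,nldyd] -> 9 lines: fgdd eufm hhg jfj jqv nldyd yfqfa ipekz wqjpy
Hunk 4: at line 3 remove [jqv,nldyd,yfqfa] add [hqo,xyja] -> 8 lines: fgdd eufm hhg jfj hqo xyja ipekz wqjpy
Final line 6: xyja

Answer: xyja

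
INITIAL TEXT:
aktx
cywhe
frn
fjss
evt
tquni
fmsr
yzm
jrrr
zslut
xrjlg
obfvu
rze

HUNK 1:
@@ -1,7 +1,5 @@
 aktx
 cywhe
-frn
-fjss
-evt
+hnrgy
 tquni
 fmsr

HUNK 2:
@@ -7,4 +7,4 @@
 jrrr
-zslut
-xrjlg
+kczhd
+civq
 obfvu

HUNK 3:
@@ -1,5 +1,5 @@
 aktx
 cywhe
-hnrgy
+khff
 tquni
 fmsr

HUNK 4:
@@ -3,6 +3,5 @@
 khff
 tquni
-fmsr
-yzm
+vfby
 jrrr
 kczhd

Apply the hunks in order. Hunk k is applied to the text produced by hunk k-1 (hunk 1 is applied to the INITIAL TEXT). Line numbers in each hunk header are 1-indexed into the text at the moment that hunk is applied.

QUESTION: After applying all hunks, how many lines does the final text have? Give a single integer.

Answer: 10

Derivation:
Hunk 1: at line 1 remove [frn,fjss,evt] add [hnrgy] -> 11 lines: aktx cywhe hnrgy tquni fmsr yzm jrrr zslut xrjlg obfvu rze
Hunk 2: at line 7 remove [zslut,xrjlg] add [kczhd,civq] -> 11 lines: aktx cywhe hnrgy tquni fmsr yzm jrrr kczhd civq obfvu rze
Hunk 3: at line 1 remove [hnrgy] add [khff] -> 11 lines: aktx cywhe khff tquni fmsr yzm jrrr kczhd civq obfvu rze
Hunk 4: at line 3 remove [fmsr,yzm] add [vfby] -> 10 lines: aktx cywhe khff tquni vfby jrrr kczhd civq obfvu rze
Final line count: 10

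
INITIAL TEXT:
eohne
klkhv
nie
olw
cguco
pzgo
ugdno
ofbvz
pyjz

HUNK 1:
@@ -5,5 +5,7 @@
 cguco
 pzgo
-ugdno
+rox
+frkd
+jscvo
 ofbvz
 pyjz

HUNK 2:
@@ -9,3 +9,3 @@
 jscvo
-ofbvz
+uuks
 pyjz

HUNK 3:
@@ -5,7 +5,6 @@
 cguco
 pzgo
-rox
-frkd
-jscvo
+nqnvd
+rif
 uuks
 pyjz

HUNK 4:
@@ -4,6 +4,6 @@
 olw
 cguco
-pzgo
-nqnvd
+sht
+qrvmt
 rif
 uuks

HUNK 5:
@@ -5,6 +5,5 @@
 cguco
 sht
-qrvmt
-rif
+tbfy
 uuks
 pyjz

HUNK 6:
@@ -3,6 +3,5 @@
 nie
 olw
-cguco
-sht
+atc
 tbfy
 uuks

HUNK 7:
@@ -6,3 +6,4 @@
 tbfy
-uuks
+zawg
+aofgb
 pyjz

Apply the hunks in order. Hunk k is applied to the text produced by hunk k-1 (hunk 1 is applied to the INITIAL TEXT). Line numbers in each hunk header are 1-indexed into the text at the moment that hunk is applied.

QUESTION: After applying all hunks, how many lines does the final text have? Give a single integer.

Hunk 1: at line 5 remove [ugdno] add [rox,frkd,jscvo] -> 11 lines: eohne klkhv nie olw cguco pzgo rox frkd jscvo ofbvz pyjz
Hunk 2: at line 9 remove [ofbvz] add [uuks] -> 11 lines: eohne klkhv nie olw cguco pzgo rox frkd jscvo uuks pyjz
Hunk 3: at line 5 remove [rox,frkd,jscvo] add [nqnvd,rif] -> 10 lines: eohne klkhv nie olw cguco pzgo nqnvd rif uuks pyjz
Hunk 4: at line 4 remove [pzgo,nqnvd] add [sht,qrvmt] -> 10 lines: eohne klkhv nie olw cguco sht qrvmt rif uuks pyjz
Hunk 5: at line 5 remove [qrvmt,rif] add [tbfy] -> 9 lines: eohne klkhv nie olw cguco sht tbfy uuks pyjz
Hunk 6: at line 3 remove [cguco,sht] add [atc] -> 8 lines: eohne klkhv nie olw atc tbfy uuks pyjz
Hunk 7: at line 6 remove [uuks] add [zawg,aofgb] -> 9 lines: eohne klkhv nie olw atc tbfy zawg aofgb pyjz
Final line count: 9

Answer: 9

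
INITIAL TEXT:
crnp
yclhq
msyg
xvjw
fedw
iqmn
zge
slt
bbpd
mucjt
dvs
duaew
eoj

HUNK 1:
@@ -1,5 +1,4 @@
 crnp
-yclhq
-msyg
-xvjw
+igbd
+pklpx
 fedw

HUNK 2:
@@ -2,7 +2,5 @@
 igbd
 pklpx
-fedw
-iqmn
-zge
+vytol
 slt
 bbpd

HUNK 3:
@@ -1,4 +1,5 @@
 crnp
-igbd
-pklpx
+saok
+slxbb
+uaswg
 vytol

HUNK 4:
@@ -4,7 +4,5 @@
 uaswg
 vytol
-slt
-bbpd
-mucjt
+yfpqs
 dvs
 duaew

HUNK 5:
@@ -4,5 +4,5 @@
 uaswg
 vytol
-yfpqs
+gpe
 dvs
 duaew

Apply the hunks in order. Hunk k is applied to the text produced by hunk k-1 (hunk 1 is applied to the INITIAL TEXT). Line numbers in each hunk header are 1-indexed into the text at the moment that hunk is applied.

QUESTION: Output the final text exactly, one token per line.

Hunk 1: at line 1 remove [yclhq,msyg,xvjw] add [igbd,pklpx] -> 12 lines: crnp igbd pklpx fedw iqmn zge slt bbpd mucjt dvs duaew eoj
Hunk 2: at line 2 remove [fedw,iqmn,zge] add [vytol] -> 10 lines: crnp igbd pklpx vytol slt bbpd mucjt dvs duaew eoj
Hunk 3: at line 1 remove [igbd,pklpx] add [saok,slxbb,uaswg] -> 11 lines: crnp saok slxbb uaswg vytol slt bbpd mucjt dvs duaew eoj
Hunk 4: at line 4 remove [slt,bbpd,mucjt] add [yfpqs] -> 9 lines: crnp saok slxbb uaswg vytol yfpqs dvs duaew eoj
Hunk 5: at line 4 remove [yfpqs] add [gpe] -> 9 lines: crnp saok slxbb uaswg vytol gpe dvs duaew eoj

Answer: crnp
saok
slxbb
uaswg
vytol
gpe
dvs
duaew
eoj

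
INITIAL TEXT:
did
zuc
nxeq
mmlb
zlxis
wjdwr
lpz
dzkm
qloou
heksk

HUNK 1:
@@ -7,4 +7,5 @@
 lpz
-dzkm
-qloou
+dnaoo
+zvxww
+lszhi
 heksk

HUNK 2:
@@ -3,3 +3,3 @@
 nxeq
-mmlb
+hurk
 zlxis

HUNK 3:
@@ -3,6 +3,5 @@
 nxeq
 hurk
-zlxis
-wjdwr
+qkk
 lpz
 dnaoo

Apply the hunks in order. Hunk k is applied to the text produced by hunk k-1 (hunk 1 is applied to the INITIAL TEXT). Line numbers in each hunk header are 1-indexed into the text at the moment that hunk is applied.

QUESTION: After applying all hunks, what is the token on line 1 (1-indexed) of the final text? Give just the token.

Hunk 1: at line 7 remove [dzkm,qloou] add [dnaoo,zvxww,lszhi] -> 11 lines: did zuc nxeq mmlb zlxis wjdwr lpz dnaoo zvxww lszhi heksk
Hunk 2: at line 3 remove [mmlb] add [hurk] -> 11 lines: did zuc nxeq hurk zlxis wjdwr lpz dnaoo zvxww lszhi heksk
Hunk 3: at line 3 remove [zlxis,wjdwr] add [qkk] -> 10 lines: did zuc nxeq hurk qkk lpz dnaoo zvxww lszhi heksk
Final line 1: did

Answer: did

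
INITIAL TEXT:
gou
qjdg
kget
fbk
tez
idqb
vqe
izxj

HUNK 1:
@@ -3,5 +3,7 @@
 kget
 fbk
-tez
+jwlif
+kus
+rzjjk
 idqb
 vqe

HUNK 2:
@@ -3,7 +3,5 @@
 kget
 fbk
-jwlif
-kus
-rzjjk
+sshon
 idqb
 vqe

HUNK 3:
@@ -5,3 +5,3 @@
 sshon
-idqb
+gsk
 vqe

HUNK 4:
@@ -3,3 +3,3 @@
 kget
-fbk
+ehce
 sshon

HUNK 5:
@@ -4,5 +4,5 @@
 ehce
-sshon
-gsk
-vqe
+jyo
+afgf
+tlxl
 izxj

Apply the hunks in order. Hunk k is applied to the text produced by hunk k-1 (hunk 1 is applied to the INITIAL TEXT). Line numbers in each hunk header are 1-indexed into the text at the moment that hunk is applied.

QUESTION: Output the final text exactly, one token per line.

Answer: gou
qjdg
kget
ehce
jyo
afgf
tlxl
izxj

Derivation:
Hunk 1: at line 3 remove [tez] add [jwlif,kus,rzjjk] -> 10 lines: gou qjdg kget fbk jwlif kus rzjjk idqb vqe izxj
Hunk 2: at line 3 remove [jwlif,kus,rzjjk] add [sshon] -> 8 lines: gou qjdg kget fbk sshon idqb vqe izxj
Hunk 3: at line 5 remove [idqb] add [gsk] -> 8 lines: gou qjdg kget fbk sshon gsk vqe izxj
Hunk 4: at line 3 remove [fbk] add [ehce] -> 8 lines: gou qjdg kget ehce sshon gsk vqe izxj
Hunk 5: at line 4 remove [sshon,gsk,vqe] add [jyo,afgf,tlxl] -> 8 lines: gou qjdg kget ehce jyo afgf tlxl izxj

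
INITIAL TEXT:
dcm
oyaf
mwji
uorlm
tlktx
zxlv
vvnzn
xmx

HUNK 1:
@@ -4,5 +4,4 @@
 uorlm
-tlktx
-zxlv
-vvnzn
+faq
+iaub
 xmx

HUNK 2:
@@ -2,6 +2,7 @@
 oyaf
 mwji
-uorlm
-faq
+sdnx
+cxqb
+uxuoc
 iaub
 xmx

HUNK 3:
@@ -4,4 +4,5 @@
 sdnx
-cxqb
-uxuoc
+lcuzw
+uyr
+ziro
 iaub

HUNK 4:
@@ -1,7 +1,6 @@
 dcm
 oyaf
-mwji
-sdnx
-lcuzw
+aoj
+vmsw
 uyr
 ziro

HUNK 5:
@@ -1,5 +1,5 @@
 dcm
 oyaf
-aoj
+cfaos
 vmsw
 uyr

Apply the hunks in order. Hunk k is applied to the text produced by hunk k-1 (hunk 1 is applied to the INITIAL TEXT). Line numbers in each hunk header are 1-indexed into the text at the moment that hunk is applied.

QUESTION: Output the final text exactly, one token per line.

Answer: dcm
oyaf
cfaos
vmsw
uyr
ziro
iaub
xmx

Derivation:
Hunk 1: at line 4 remove [tlktx,zxlv,vvnzn] add [faq,iaub] -> 7 lines: dcm oyaf mwji uorlm faq iaub xmx
Hunk 2: at line 2 remove [uorlm,faq] add [sdnx,cxqb,uxuoc] -> 8 lines: dcm oyaf mwji sdnx cxqb uxuoc iaub xmx
Hunk 3: at line 4 remove [cxqb,uxuoc] add [lcuzw,uyr,ziro] -> 9 lines: dcm oyaf mwji sdnx lcuzw uyr ziro iaub xmx
Hunk 4: at line 1 remove [mwji,sdnx,lcuzw] add [aoj,vmsw] -> 8 lines: dcm oyaf aoj vmsw uyr ziro iaub xmx
Hunk 5: at line 1 remove [aoj] add [cfaos] -> 8 lines: dcm oyaf cfaos vmsw uyr ziro iaub xmx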